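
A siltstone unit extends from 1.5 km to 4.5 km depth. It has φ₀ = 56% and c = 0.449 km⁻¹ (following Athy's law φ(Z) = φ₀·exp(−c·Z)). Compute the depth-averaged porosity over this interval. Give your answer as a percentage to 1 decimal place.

⟨φ⟩ = (1/(Z₂−Z₁)) ∫ φ₀ e^(−cZ) dZ = φ₀·(e^(−c·Z₁) − e^(−c·Z₂)) / (c·(Z₂−Z₁))
e^(−0.449×1.5) = 0.5099; e^(−0.449×4.5) = 0.1326
⟨φ⟩ = 0.56 × (0.5099 − 0.1326) / (0.449 × 3) = 0.56 × 0.2801 = 0.1569

15.7%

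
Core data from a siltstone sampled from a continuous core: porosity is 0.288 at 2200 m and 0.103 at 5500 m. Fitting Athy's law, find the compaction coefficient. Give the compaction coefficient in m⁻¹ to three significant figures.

0.000312 m⁻¹

Working in km (1 km = 1000 m; k in km⁻¹ = k in m⁻¹ × 1000):
Athy: φ(d) = φ₀ e^(−kd) ⇒ φ₁/φ₂ = e^{k(d₂−d₁)} ⇒ k = ln(φ₁/φ₂)/(d₂−d₁)
k = ln(0.288/0.103) / (5.5 − 2.2) = ln(2.796) / 3.3 = 1.0282 / 3.3 = 0.3116 km⁻¹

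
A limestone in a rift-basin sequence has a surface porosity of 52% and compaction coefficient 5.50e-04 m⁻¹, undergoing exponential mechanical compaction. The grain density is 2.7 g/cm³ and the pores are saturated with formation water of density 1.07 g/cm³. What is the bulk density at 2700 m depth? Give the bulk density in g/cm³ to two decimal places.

2.51 g/cm³

Working in km (1 km = 1000 m; c in km⁻¹ = c in m⁻¹ × 1000):
Porosity at depth: n = 0.52·exp(−0.55×2.7) = 0.52×0.2265 = 0.1178
Bulk density: ρ_b = (1−n)ρ_g + n·ρ_f = 0.8822×2.7 + 0.1178×1.07
       = 2.382 + 0.126 = 2.508 g/cm³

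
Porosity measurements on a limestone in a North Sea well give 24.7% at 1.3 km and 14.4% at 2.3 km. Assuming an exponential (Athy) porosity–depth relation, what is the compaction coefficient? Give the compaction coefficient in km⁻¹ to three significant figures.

Athy: φ(Z) = φ₀ e^(−cZ) ⇒ φ₁/φ₂ = e^{c(Z₂−Z₁)} ⇒ c = ln(φ₁/φ₂)/(Z₂−Z₁)
c = ln(0.247/0.144) / (2.3 − 1.3) = ln(1.715) / 1 = 0.5396 / 1 = 0.5396 km⁻¹

0.540 km⁻¹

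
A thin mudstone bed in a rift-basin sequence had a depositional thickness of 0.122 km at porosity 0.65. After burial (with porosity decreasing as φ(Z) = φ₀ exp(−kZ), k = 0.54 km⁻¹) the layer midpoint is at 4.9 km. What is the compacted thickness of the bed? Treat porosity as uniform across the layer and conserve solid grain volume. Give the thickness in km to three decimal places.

0.045 km

Porosity at 4.9 km: φ = 0.65·exp(−0.54×4.9) = 0.0461
Solid-volume conservation: h(1−φ) = h₀(1−φ₀) ⇒ h = h₀·(1−φ₀)/(1−φ)
h = 0.122 × (1 − 0.65)/(1 − 0.0461) = 0.122 × 0.3669 = 0.0448 km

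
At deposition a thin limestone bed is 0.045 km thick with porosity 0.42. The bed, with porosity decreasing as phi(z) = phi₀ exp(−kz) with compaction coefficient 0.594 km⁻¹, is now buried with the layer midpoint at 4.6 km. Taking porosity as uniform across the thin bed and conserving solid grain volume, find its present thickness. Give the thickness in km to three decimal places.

0.027 km

Porosity at 4.6 km: phi = 0.42·exp(−0.594×4.6) = 0.0273
Solid-volume conservation: h(1−phi) = h₀(1−phi₀) ⇒ h = h₀·(1−phi₀)/(1−phi)
h = 0.045 × (1 − 0.42)/(1 − 0.0273) = 0.045 × 0.5963 = 0.0268 km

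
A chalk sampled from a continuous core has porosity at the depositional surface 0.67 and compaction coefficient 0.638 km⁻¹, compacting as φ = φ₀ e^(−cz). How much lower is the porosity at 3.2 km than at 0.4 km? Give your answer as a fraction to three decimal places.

φ(0.4) = 0.67·e^(−0.638×0.4) = 0.5191
φ(3.2) = 0.67·e^(−0.638×3.2) = 0.0870
Δφ = 0.5191 − 0.0870 = 0.4321

0.432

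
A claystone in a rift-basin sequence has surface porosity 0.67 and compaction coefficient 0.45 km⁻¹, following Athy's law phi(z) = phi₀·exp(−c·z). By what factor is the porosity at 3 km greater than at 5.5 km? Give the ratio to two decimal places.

3.08

phi(z₁)/phi(z₂) = e^(−c·z₁)/e^(−c·z₂) = e^{c(z₂−z₁)}
= exp(0.45 × 2.5) = exp(1.125) = 3.0802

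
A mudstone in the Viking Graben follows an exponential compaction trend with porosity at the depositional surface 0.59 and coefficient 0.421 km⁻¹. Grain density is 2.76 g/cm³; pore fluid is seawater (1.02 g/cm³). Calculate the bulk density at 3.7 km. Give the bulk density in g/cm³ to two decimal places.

2.54 g/cm³

Porosity at depth: phi = 0.59·exp(−0.421×3.7) = 0.59×0.2106 = 0.1243
Bulk density: ρ_b = (1−phi)ρ_g + phi·ρ_f = 0.8757×2.76 + 0.1243×1.02
       = 2.417 + 0.127 = 2.544 g/cm³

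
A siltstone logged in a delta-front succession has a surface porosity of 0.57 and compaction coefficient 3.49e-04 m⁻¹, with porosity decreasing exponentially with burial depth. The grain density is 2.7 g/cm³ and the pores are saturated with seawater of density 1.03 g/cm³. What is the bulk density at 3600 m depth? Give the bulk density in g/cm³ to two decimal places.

2.43 g/cm³

Working in km (1 km = 1000 m; β in km⁻¹ = β in m⁻¹ × 1000):
Porosity at depth: n = 0.57·exp(−0.349×3.6) = 0.57×0.2847 = 0.1623
Bulk density: ρ_b = (1−n)ρ_g + n·ρ_f = 0.8377×2.7 + 0.1623×1.03
       = 2.262 + 0.167 = 2.429 g/cm³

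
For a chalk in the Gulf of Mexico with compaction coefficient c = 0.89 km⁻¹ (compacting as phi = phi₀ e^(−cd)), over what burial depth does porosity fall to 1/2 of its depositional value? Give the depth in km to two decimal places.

phi/phi₀ = 1/2 ⇒ exp(−c·d) = 1/2 ⇒ d = ln(2) / c
d = 0.6931 / 0.89 = 0.779 km

0.78 km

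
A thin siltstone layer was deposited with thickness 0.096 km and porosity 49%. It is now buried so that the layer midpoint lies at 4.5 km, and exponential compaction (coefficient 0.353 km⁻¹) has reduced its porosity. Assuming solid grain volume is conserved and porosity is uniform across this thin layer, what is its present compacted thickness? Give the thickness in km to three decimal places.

Porosity at 4.5 km: n = 0.49·exp(−0.353×4.5) = 0.1001
Solid-volume conservation: h(1−n) = h₀(1−n₀) ⇒ h = h₀·(1−n₀)/(1−n)
h = 0.096 × (1 − 0.49)/(1 − 0.1001) = 0.096 × 0.5667 = 0.0544 km

0.054 km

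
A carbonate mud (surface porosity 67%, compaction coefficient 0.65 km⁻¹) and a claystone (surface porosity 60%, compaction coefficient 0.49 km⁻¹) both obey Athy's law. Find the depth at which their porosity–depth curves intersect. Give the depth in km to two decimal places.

Set phi₀ₐ e^(−βₐZ) = phi₀ᵦ e^(−βᵦZ) ⇒ ln(phi₀ₐ/phi₀ᵦ) = (βₐ − βᵦ)·Z
Z = ln(0.67/0.6) / (0.65 − 0.49) = 0.1103 / 0.16 = 0.690 km

0.69 km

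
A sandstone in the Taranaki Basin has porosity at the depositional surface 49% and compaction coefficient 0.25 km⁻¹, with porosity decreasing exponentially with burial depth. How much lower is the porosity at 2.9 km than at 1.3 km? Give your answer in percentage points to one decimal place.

11.7 percentage points

phi(1.3) = 0.49·e^(−0.25×1.3) = 0.3540
phi(2.9) = 0.49·e^(−0.25×2.9) = 0.2373
Δphi = 0.3540 − 0.2373 = 0.1167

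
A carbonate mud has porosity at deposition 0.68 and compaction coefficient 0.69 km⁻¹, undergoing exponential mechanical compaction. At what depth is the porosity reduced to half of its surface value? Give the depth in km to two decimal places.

1.00 km

n/n₀ = 1/2 ⇒ exp(−β·d) = 1/2 ⇒ d = ln(2) / β
d = 0.6931 / 0.69 = 1.005 km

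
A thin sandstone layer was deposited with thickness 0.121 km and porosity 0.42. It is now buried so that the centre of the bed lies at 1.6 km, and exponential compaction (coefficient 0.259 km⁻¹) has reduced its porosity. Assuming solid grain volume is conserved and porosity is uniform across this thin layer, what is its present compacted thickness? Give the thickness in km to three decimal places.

Porosity at 1.6 km: phi = 0.42·exp(−0.259×1.6) = 0.2775
Solid-volume conservation: h(1−phi) = h₀(1−phi₀) ⇒ h = h₀·(1−phi₀)/(1−phi)
h = 0.121 × (1 − 0.42)/(1 − 0.2775) = 0.121 × 0.8028 = 0.0971 km

0.097 km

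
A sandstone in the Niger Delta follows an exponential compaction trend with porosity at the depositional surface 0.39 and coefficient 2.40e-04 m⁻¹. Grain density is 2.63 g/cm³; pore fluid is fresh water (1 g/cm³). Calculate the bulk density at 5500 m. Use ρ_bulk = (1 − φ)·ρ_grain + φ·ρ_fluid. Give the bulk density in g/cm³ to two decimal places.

Working in km (1 km = 1000 m; c in km⁻¹ = c in m⁻¹ × 1000):
Porosity at depth: phi = 0.39·exp(−0.24×5.5) = 0.39×0.2671 = 0.1042
Bulk density: ρ_b = (1−phi)ρ_g + phi·ρ_f = 0.8958×2.63 + 0.1042×1
       = 2.356 + 0.104 = 2.460 g/cm³

2.46 g/cm³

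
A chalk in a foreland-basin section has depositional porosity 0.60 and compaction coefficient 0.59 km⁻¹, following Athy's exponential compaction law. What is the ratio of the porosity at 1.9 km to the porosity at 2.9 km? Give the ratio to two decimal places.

1.80

phi(z₁)/phi(z₂) = e^(−β·z₁)/e^(−β·z₂) = e^{β(z₂−z₁)}
= exp(0.59 × 1) = exp(0.59) = 1.8040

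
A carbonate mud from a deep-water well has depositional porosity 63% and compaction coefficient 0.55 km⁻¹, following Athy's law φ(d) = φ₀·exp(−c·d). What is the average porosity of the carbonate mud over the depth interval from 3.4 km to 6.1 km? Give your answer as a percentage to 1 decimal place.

5.1%

⟨φ⟩ = (1/(d₂−d₁)) ∫ φ₀ e^(−cd) dd = φ₀·(e^(−c·d₁) − e^(−c·d₂)) / (c·(d₂−d₁))
e^(−0.55×3.4) = 0.1541; e^(−0.55×6.1) = 0.0349
⟨φ⟩ = 0.63 × (0.1541 − 0.0349) / (0.55 × 2.7) = 0.63 × 0.0803 = 0.0506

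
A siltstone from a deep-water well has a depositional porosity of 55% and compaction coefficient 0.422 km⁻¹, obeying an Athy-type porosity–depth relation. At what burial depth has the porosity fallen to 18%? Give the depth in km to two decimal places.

Invert Athy's law: z = ln(phi₀/phi) / k
z = ln(0.55/0.18) / 0.422 = ln(3.056) / 0.422 = 1.1170 / 0.422 = 2.647 km

2.65 km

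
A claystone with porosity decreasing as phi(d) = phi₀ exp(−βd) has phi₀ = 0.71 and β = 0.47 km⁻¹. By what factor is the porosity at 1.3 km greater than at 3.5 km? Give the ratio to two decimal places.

phi(d₁)/phi(d₂) = e^(−β·d₁)/e^(−β·d₂) = e^{β(d₂−d₁)}
= exp(0.47 × 2.2) = exp(1.034) = 2.8123

2.81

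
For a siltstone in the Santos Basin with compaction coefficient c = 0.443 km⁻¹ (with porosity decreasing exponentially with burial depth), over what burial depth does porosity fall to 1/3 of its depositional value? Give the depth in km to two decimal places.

2.48 km

φ/φ₀ = 1/3 ⇒ exp(−c·z) = 1/3 ⇒ z = ln(3) / c
z = 1.0986 / 0.443 = 2.480 km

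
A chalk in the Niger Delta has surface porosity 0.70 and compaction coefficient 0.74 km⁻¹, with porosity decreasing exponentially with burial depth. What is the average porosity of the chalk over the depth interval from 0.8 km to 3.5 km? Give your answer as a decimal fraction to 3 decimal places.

0.168

⟨φ⟩ = (1/(d₂−d₁)) ∫ φ₀ e^(−cd) dd = φ₀·(e^(−c·d₁) − e^(−c·d₂)) / (c·(d₂−d₁))
e^(−0.74×0.8) = 0.5532; e^(−0.74×3.5) = 0.0750
⟨φ⟩ = 0.7 × (0.5532 − 0.0750) / (0.74 × 2.7) = 0.7 × 0.2393 = 0.1675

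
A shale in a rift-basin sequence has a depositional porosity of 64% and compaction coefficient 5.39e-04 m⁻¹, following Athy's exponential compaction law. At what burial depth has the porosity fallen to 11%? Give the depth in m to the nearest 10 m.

Working in km (1 km = 1000 m; β in km⁻¹ = β in m⁻¹ × 1000):
Invert Athy's law: Z = ln(phi₀/phi) / β
Z = ln(0.64/0.11) / 0.539 = ln(5.818) / 0.539 = 1.7610 / 0.539 = 3.267 km

3270 m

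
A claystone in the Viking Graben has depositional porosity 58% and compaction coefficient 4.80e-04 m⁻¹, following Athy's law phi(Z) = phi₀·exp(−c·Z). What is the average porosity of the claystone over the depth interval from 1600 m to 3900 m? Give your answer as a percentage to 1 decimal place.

Working in km (1 km = 1000 m; c in km⁻¹ = c in m⁻¹ × 1000):
⟨phi⟩ = (1/(Z₂−Z₁)) ∫ phi₀ e^(−cZ) dZ = phi₀·(e^(−c·Z₁) − e^(−c·Z₂)) / (c·(Z₂−Z₁))
e^(−0.48×1.6) = 0.4639; e^(−0.48×3.9) = 0.1538
⟨phi⟩ = 0.58 × (0.4639 − 0.1538) / (0.48 × 2.3) = 0.58 × 0.2809 = 0.1629

16.3%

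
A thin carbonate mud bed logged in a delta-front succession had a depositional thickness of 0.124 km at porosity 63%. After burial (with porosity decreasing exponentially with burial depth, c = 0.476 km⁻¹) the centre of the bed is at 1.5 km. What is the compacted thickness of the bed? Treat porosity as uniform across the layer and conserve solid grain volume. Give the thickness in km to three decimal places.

0.066 km

Porosity at 1.5 km: φ = 0.63·exp(−0.476×1.5) = 0.3085
Solid-volume conservation: h(1−φ) = h₀(1−φ₀) ⇒ h = h₀·(1−φ₀)/(1−φ)
h = 0.124 × (1 − 0.63)/(1 − 0.3085) = 0.124 × 0.5351 = 0.0663 km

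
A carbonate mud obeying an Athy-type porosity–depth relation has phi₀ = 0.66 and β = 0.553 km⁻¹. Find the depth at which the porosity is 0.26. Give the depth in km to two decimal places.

1.68 km

Invert Athy's law: Z = ln(phi₀/phi) / β
Z = ln(0.66/0.26) / 0.553 = ln(2.538) / 0.553 = 0.9316 / 0.553 = 1.685 km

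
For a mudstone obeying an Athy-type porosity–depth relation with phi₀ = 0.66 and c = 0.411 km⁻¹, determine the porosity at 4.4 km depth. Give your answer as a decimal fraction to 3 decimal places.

phi = phi₀·exp(−c·Z) = 0.66 × exp(−0.411 × 4.4) = 0.66 × exp(−1.808)
  = 0.66 × 0.1639 = 0.1082

0.108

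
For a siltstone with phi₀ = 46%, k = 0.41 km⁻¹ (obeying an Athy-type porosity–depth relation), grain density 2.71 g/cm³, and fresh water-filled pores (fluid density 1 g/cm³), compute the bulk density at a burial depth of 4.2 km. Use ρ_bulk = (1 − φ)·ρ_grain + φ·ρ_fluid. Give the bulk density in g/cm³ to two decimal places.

Porosity at depth: phi = 0.46·exp(−0.41×4.2) = 0.46×0.1787 = 0.0822
Bulk density: ρ_b = (1−phi)ρ_g + phi·ρ_f = 0.9178×2.71 + 0.0822×1
       = 2.487 + 0.082 = 2.569 g/cm³

2.57 g/cm³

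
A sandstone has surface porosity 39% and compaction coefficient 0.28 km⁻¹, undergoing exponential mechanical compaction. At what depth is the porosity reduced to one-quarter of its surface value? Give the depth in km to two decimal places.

4.95 km

n/n₀ = 1/4 ⇒ exp(−β·Z) = 1/4 ⇒ Z = ln(4) / β
Z = 1.3863 / 0.28 = 4.951 km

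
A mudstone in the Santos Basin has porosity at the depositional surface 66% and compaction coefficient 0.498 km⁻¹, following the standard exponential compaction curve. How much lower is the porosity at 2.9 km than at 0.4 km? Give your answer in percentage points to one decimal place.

38.5 percentage points

n(0.4) = 0.66·e^(−0.498×0.4) = 0.5408
n(2.9) = 0.66·e^(−0.498×2.9) = 0.1557
Δn = 0.5408 − 0.1557 = 0.3851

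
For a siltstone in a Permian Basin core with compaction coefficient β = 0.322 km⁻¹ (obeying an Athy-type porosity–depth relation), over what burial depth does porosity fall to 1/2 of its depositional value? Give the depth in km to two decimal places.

n/n₀ = 1/2 ⇒ exp(−β·d) = 1/2 ⇒ d = ln(2) / β
d = 0.6931 / 0.322 = 2.153 km

2.15 km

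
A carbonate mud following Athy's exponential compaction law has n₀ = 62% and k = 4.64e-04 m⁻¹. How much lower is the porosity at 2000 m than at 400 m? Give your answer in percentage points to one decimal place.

27.0 percentage points

Working in km (1 km = 1000 m; k in km⁻¹ = k in m⁻¹ × 1000):
n(0.4) = 0.62·e^(−0.464×0.4) = 0.5150
n(2) = 0.62·e^(−0.464×2) = 0.2451
Δn = 0.5150 − 0.2451 = 0.2699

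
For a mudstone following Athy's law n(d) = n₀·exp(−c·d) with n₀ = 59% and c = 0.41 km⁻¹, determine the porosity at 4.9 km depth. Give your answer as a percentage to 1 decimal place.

n = n₀·exp(−c·d) = 0.59 × exp(−0.41 × 4.9) = 0.59 × exp(−2.009)
  = 0.59 × 0.1341 = 0.0791

7.9%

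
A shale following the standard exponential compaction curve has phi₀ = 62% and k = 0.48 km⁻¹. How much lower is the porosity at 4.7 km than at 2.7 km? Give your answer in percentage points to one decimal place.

phi(2.7) = 0.62·e^(−0.48×2.7) = 0.1696
phi(4.7) = 0.62·e^(−0.48×4.7) = 0.0650
Δphi = 0.1696 − 0.0650 = 0.1047

10.5 percentage points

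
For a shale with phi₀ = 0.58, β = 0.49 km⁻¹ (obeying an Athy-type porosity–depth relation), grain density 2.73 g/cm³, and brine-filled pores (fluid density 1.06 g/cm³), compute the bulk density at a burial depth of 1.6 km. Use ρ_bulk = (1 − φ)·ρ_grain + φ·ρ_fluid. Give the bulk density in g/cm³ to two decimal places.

Porosity at depth: phi = 0.58·exp(−0.49×1.6) = 0.58×0.4566 = 0.2648
Bulk density: ρ_b = (1−phi)ρ_g + phi·ρ_f = 0.7352×2.73 + 0.2648×1.06
       = 2.007 + 0.281 = 2.288 g/cm³

2.29 g/cm³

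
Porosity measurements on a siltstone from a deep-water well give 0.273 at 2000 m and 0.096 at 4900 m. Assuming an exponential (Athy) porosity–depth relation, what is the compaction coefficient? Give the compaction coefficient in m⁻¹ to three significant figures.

0.000360 m⁻¹

Working in km (1 km = 1000 m; β in km⁻¹ = β in m⁻¹ × 1000):
Athy: φ(d) = φ₀ e^(−βd) ⇒ φ₁/φ₂ = e^{β(d₂−d₁)} ⇒ β = ln(φ₁/φ₂)/(d₂−d₁)
β = ln(0.273/0.096) / (4.9 − 2) = ln(2.844) / 2.9 = 1.0451 / 2.9 = 0.3604 km⁻¹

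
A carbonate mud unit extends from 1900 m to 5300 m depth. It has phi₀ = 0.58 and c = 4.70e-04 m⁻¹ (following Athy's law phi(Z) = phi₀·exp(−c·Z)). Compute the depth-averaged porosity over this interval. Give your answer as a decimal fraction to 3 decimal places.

Working in km (1 km = 1000 m; c in km⁻¹ = c in m⁻¹ × 1000):
⟨phi⟩ = (1/(Z₂−Z₁)) ∫ phi₀ e^(−cZ) dZ = phi₀·(e^(−c·Z₁) − e^(−c·Z₂)) / (c·(Z₂−Z₁))
e^(−0.47×1.9) = 0.4094; e^(−0.47×5.3) = 0.0828
⟨phi⟩ = 0.58 × (0.4094 − 0.0828) / (0.47 × 3.4) = 0.58 × 0.2044 = 0.1185

0.119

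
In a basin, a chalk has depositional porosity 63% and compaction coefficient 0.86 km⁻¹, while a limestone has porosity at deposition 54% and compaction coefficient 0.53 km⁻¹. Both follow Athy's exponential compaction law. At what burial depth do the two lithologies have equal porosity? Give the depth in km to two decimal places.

0.47 km

Set φ₀ₐ e^(−cₐd) = φ₀ᵦ e^(−cᵦd) ⇒ ln(φ₀ₐ/φ₀ᵦ) = (cₐ − cᵦ)·d
d = ln(0.63/0.54) / (0.86 − 0.53) = 0.1542 / 0.33 = 0.467 km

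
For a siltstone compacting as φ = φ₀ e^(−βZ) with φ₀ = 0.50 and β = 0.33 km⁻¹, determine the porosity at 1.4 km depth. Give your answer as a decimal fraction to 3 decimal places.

0.315

φ = φ₀·exp(−β·Z) = 0.5 × exp(−0.33 × 1.4) = 0.5 × exp(−0.462)
  = 0.5 × 0.6300 = 0.3150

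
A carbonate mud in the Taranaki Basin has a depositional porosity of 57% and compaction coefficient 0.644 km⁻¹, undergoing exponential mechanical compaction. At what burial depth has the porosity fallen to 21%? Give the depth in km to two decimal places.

Invert Athy's law: z = ln(φ₀/φ) / β
z = ln(0.57/0.21) / 0.644 = ln(2.714) / 0.644 = 0.9985 / 0.644 = 1.551 km

1.55 km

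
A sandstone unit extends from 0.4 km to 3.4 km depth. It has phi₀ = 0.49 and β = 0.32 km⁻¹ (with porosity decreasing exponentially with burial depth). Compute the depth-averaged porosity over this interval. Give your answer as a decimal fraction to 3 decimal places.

⟨phi⟩ = (1/(d₂−d₁)) ∫ phi₀ e^(−βd) dd = phi₀·(e^(−β·d₁) − e^(−β·d₂)) / (β·(d₂−d₁))
e^(−0.32×0.4) = 0.8799; e^(−0.32×3.4) = 0.3369
⟨phi⟩ = 0.49 × (0.8799 − 0.3369) / (0.32 × 3) = 0.49 × 0.5656 = 0.2771

0.277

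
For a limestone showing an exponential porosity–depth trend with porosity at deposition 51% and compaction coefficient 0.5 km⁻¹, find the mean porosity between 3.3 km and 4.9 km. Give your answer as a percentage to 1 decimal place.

⟨φ⟩ = (1/(d₂−d₁)) ∫ φ₀ e^(−cd) dd = φ₀·(e^(−c·d₁) − e^(−c·d₂)) / (c·(d₂−d₁))
e^(−0.5×3.3) = 0.1920; e^(−0.5×4.9) = 0.0863
⟨φ⟩ = 0.51 × (0.1920 − 0.0863) / (0.5 × 1.6) = 0.51 × 0.1322 = 0.0674

6.7%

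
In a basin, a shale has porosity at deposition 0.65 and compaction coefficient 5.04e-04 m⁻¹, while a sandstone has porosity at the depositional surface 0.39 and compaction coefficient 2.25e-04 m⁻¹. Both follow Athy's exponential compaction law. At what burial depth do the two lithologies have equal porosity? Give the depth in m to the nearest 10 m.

Working in km (1 km = 1000 m; β in km⁻¹ = β in m⁻¹ × 1000):
Set phi₀ₐ e^(−βₐd) = phi₀ᵦ e^(−βᵦd) ⇒ ln(phi₀ₐ/phi₀ᵦ) = (βₐ − βᵦ)·d
d = ln(0.65/0.39) / (0.504 − 0.225) = 0.5108 / 0.279 = 1.831 km

1830 m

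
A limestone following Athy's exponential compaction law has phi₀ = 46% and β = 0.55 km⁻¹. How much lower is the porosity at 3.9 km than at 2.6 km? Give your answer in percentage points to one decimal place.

phi(2.6) = 0.46·e^(−0.55×2.6) = 0.1101
phi(3.9) = 0.46·e^(−0.55×3.9) = 0.0539
Δphi = 0.1101 − 0.0539 = 0.0562

5.6 percentage points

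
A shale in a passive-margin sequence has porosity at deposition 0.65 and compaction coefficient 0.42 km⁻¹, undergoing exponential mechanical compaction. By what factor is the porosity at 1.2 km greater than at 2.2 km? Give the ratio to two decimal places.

1.52

n(Z₁)/n(Z₂) = e^(−c·Z₁)/e^(−c·Z₂) = e^{c(Z₂−Z₁)}
= exp(0.42 × 1) = exp(0.42) = 1.5220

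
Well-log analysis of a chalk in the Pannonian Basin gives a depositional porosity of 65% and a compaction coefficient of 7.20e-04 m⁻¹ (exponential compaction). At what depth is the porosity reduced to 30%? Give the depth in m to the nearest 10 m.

Working in km (1 km = 1000 m; β in km⁻¹ = β in m⁻¹ × 1000):
Invert Athy's law: Z = ln(φ₀/φ) / β
Z = ln(0.65/0.3) / 0.72 = ln(2.167) / 0.72 = 0.7732 / 0.72 = 1.074 km

1070 m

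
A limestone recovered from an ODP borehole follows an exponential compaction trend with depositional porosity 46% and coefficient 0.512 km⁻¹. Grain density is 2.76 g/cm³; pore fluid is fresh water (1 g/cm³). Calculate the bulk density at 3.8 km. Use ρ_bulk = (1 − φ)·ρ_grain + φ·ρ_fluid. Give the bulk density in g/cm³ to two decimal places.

2.64 g/cm³

Porosity at depth: phi = 0.46·exp(−0.512×3.8) = 0.46×0.1429 = 0.0657
Bulk density: ρ_b = (1−phi)ρ_g + phi·ρ_f = 0.9343×2.76 + 0.0657×1
       = 2.579 + 0.066 = 2.644 g/cm³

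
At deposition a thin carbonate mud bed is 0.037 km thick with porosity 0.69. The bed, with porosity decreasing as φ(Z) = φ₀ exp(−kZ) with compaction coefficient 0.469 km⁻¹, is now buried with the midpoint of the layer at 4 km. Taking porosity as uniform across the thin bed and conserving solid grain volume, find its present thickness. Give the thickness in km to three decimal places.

0.013 km

Porosity at 4 km: φ = 0.69·exp(−0.469×4) = 0.1057
Solid-volume conservation: h(1−φ) = h₀(1−φ₀) ⇒ h = h₀·(1−φ₀)/(1−φ)
h = 0.037 × (1 − 0.69)/(1 − 0.1057) = 0.037 × 0.3466 = 0.0128 km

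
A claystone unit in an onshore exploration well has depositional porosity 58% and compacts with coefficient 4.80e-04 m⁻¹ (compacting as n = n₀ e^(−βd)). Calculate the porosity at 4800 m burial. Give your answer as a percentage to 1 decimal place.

Working in km (1 km = 1000 m; β in km⁻¹ = β in m⁻¹ × 1000):
n = n₀·exp(−β·d) = 0.58 × exp(−0.48 × 4.8) = 0.58 × exp(−2.304)
  = 0.58 × 0.0999 = 0.0579

5.8%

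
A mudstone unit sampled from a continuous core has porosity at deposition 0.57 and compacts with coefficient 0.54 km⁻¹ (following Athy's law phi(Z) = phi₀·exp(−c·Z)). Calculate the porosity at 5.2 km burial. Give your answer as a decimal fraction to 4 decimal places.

phi = phi₀·exp(−c·Z) = 0.57 × exp(−0.54 × 5.2) = 0.57 × exp(−2.808)
  = 0.57 × 0.0603 = 0.0344

0.0344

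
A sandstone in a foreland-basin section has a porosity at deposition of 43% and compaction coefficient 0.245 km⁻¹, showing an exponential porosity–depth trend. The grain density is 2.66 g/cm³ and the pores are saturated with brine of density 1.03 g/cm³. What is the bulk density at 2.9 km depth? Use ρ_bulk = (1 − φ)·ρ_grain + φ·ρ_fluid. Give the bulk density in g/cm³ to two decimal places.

Porosity at depth: n = 0.43·exp(−0.245×2.9) = 0.43×0.4914 = 0.2113
Bulk density: ρ_b = (1−n)ρ_g + n·ρ_f = 0.7887×2.66 + 0.2113×1.03
       = 2.098 + 0.218 = 2.316 g/cm³

2.32 g/cm³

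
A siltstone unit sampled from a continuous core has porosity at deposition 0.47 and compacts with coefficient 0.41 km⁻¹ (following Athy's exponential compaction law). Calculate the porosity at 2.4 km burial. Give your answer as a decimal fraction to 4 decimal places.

0.1757

phi = phi₀·exp(−k·d) = 0.47 × exp(−0.41 × 2.4) = 0.47 × exp(−0.984)
  = 0.47 × 0.3738 = 0.1757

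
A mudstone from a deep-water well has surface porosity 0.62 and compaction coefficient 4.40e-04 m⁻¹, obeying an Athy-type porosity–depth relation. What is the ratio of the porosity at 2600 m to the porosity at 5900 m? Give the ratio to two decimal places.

Working in km (1 km = 1000 m; β in km⁻¹ = β in m⁻¹ × 1000):
φ(d₁)/φ(d₂) = e^(−β·d₁)/e^(−β·d₂) = e^{β(d₂−d₁)}
= exp(0.44 × 3.3) = exp(1.452) = 4.2716

4.27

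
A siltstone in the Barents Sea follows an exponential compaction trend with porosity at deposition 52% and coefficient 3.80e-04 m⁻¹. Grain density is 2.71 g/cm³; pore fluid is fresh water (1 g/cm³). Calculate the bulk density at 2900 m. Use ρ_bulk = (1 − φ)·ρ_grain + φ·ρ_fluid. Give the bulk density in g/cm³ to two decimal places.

Working in km (1 km = 1000 m; k in km⁻¹ = k in m⁻¹ × 1000):
Porosity at depth: n = 0.52·exp(−0.38×2.9) = 0.52×0.3322 = 0.1727
Bulk density: ρ_b = (1−n)ρ_g + n·ρ_f = 0.8273×2.71 + 0.1727×1
       = 2.242 + 0.173 = 2.415 g/cm³

2.41 g/cm³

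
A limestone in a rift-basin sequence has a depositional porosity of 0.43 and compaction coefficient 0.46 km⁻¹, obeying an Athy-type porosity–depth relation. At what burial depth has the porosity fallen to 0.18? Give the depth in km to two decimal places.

Invert Athy's law: d = ln(phi₀/phi) / k
d = ln(0.43/0.18) / 0.46 = ln(2.389) / 0.46 = 0.8708 / 0.46 = 1.893 km

1.89 km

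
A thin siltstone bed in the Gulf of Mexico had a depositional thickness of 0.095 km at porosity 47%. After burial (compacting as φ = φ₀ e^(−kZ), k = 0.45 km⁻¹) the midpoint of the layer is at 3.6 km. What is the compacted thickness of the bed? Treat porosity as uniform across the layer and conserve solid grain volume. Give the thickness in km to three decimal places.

0.056 km

Porosity at 3.6 km: φ = 0.47·exp(−0.45×3.6) = 0.0930
Solid-volume conservation: h(1−φ) = h₀(1−φ₀) ⇒ h = h₀·(1−φ₀)/(1−φ)
h = 0.095 × (1 − 0.47)/(1 − 0.0930) = 0.095 × 0.5844 = 0.0555 km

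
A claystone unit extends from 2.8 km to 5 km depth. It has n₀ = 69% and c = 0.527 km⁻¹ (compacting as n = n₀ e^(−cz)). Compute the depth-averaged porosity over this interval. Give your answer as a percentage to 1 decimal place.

9.3%

⟨n⟩ = (1/(z₂−z₁)) ∫ n₀ e^(−cz) dz = n₀·(e^(−c·z₁) − e^(−c·z₂)) / (c·(z₂−z₁))
e^(−0.527×2.8) = 0.2286; e^(−0.527×5) = 0.0717
⟨n⟩ = 0.69 × (0.2286 − 0.0717) / (0.527 × 2.2) = 0.69 × 0.1353 = 0.0934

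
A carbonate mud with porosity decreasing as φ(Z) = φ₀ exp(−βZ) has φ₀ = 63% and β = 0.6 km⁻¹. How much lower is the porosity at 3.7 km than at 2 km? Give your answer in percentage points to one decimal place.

φ(2) = 0.63·e^(−0.6×2) = 0.1898
φ(3.7) = 0.63·e^(−0.6×3.7) = 0.0684
Δφ = 0.1898 − 0.0684 = 0.1213

12.1 percentage points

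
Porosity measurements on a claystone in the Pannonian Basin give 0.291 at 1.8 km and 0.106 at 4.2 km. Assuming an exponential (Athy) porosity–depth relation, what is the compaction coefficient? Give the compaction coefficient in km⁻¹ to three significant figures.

Athy: phi(Z) = phi₀ e^(−cZ) ⇒ phi₁/phi₂ = e^{c(Z₂−Z₁)} ⇒ c = ln(phi₁/phi₂)/(Z₂−Z₁)
c = ln(0.291/0.106) / (4.2 − 1.8) = ln(2.745) / 2.4 = 1.0099 / 2.4 = 0.4208 km⁻¹

0.421 km⁻¹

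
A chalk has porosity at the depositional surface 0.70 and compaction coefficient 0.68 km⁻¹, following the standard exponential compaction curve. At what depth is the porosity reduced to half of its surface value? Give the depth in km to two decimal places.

1.02 km

n/n₀ = 1/2 ⇒ exp(−β·d) = 1/2 ⇒ d = ln(2) / β
d = 0.6931 / 0.68 = 1.019 km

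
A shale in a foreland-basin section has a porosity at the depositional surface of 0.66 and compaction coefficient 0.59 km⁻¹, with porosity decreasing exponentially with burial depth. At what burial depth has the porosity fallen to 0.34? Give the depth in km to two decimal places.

1.12 km

Invert Athy's law: z = ln(phi₀/phi) / k
z = ln(0.66/0.34) / 0.59 = ln(1.941) / 0.59 = 0.6633 / 0.59 = 1.124 km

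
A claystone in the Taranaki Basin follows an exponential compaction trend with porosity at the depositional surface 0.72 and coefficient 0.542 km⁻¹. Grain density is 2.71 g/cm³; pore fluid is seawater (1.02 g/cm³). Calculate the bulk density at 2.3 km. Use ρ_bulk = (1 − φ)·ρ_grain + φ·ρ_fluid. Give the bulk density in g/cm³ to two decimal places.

2.36 g/cm³

Porosity at depth: n = 0.72·exp(−0.542×2.3) = 0.72×0.2875 = 0.2070
Bulk density: ρ_b = (1−n)ρ_g + n·ρ_f = 0.7930×2.71 + 0.2070×1.02
       = 2.149 + 0.211 = 2.360 g/cm³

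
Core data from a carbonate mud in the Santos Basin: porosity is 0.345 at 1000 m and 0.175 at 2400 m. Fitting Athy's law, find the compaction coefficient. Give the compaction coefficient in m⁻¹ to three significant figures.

0.000485 m⁻¹

Working in km (1 km = 1000 m; c in km⁻¹ = c in m⁻¹ × 1000):
Athy: φ(z) = φ₀ e^(−cz) ⇒ φ₁/φ₂ = e^{c(z₂−z₁)} ⇒ c = ln(φ₁/φ₂)/(z₂−z₁)
c = ln(0.345/0.175) / (2.4 − 1) = ln(1.971) / 1.4 = 0.6788 / 1.4 = 0.4848 km⁻¹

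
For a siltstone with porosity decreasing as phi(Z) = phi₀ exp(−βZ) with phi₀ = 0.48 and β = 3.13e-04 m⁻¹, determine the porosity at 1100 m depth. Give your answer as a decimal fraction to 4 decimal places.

Working in km (1 km = 1000 m; β in km⁻¹ = β in m⁻¹ × 1000):
phi = phi₀·exp(−β·Z) = 0.48 × exp(−0.313 × 1.1) = 0.48 × exp(−0.3443)
  = 0.48 × 0.7087 = 0.3402

0.3402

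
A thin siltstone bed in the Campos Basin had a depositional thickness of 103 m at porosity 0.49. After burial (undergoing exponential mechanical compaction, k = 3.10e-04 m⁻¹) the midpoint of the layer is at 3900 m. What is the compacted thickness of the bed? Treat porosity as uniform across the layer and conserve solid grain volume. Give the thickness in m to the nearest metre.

62 m

Working in km (1 km = 1000 m; k in km⁻¹ = k in m⁻¹ × 1000):
Porosity at 3.9 km: phi = 0.49·exp(−0.31×3.9) = 0.1463
Solid-volume conservation: h(1−phi) = h₀(1−phi₀) ⇒ h = h₀·(1−phi₀)/(1−phi)
h = 0.103 × (1 − 0.49)/(1 − 0.1463) = 0.103 × 0.5974 = 0.0615 km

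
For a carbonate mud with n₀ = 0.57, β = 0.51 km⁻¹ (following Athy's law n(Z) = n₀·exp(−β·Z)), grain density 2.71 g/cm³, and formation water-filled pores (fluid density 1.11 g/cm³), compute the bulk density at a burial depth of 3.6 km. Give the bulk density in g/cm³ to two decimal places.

2.56 g/cm³

Porosity at depth: n = 0.57·exp(−0.51×3.6) = 0.57×0.1595 = 0.0909
Bulk density: ρ_b = (1−n)ρ_g + n·ρ_f = 0.9091×2.71 + 0.0909×1.11
       = 2.464 + 0.101 = 2.565 g/cm³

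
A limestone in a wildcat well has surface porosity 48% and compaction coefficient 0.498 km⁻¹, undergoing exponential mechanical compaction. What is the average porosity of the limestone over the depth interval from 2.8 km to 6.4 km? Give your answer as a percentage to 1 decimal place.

⟨n⟩ = (1/(z₂−z₁)) ∫ n₀ e^(−kz) dz = n₀·(e^(−k·z₁) − e^(−k·z₂)) / (k·(z₂−z₁))
e^(−0.498×2.8) = 0.2480; e^(−0.498×6.4) = 0.0413
⟨n⟩ = 0.48 × (0.2480 − 0.0413) / (0.498 × 3.6) = 0.48 × 0.1153 = 0.0553

5.5%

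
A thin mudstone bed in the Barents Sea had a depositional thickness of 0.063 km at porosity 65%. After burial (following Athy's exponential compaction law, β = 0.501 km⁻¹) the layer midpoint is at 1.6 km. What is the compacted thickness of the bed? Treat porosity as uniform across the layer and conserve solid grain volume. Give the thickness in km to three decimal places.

0.031 km

Porosity at 1.6 km: φ = 0.65·exp(−0.501×1.6) = 0.2916
Solid-volume conservation: h(1−φ) = h₀(1−φ₀) ⇒ h = h₀·(1−φ₀)/(1−φ)
h = 0.063 × (1 − 0.65)/(1 − 0.2916) = 0.063 × 0.4941 = 0.0311 km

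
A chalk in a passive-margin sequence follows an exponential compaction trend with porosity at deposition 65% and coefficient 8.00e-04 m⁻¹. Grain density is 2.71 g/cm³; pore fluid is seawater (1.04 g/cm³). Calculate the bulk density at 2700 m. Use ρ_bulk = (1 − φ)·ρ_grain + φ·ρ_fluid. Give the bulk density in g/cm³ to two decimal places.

Working in km (1 km = 1000 m; k in km⁻¹ = k in m⁻¹ × 1000):
Porosity at depth: n = 0.65·exp(−0.8×2.7) = 0.65×0.1153 = 0.0750
Bulk density: ρ_b = (1−n)ρ_g + n·ρ_f = 0.9250×2.71 + 0.0750×1.04
       = 2.507 + 0.078 = 2.585 g/cm³

2.58 g/cm³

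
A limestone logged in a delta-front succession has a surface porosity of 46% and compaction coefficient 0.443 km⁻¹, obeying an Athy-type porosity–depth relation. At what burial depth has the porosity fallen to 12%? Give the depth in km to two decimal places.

3.03 km

Invert Athy's law: Z = ln(phi₀/phi) / k
Z = ln(0.46/0.12) / 0.443 = ln(3.833) / 0.443 = 1.3437 / 0.443 = 3.033 km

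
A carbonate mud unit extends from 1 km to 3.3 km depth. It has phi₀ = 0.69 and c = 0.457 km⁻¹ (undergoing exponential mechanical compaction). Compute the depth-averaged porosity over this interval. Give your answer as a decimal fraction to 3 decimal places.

⟨phi⟩ = (1/(z₂−z₁)) ∫ phi₀ e^(−cz) dz = phi₀·(e^(−c·z₁) − e^(−c·z₂)) / (c·(z₂−z₁))
e^(−0.457×1) = 0.6332; e^(−0.457×3.3) = 0.2213
⟨phi⟩ = 0.69 × (0.6332 − 0.2213) / (0.457 × 2.3) = 0.69 × 0.3918 = 0.2704

0.270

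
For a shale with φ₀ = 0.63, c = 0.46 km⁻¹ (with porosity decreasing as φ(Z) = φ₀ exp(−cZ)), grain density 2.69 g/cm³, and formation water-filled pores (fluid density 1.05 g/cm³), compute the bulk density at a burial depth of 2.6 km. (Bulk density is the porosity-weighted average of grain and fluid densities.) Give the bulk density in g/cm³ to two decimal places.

2.38 g/cm³

Porosity at depth: φ = 0.63·exp(−0.46×2.6) = 0.63×0.3024 = 0.1905
Bulk density: ρ_b = (1−φ)ρ_g + φ·ρ_f = 0.8095×2.69 + 0.1905×1.05
       = 2.178 + 0.200 = 2.378 g/cm³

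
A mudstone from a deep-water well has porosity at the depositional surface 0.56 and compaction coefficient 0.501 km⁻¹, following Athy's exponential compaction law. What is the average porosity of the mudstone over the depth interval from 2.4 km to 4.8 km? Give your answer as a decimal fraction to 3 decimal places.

0.098

⟨phi⟩ = (1/(Z₂−Z₁)) ∫ phi₀ e^(−kZ) dZ = phi₀·(e^(−k·Z₁) − e^(−k·Z₂)) / (k·(Z₂−Z₁))
e^(−0.501×2.4) = 0.3005; e^(−0.501×4.8) = 0.0903
⟨phi⟩ = 0.56 × (0.3005 − 0.0903) / (0.501 × 2.4) = 0.56 × 0.1748 = 0.0979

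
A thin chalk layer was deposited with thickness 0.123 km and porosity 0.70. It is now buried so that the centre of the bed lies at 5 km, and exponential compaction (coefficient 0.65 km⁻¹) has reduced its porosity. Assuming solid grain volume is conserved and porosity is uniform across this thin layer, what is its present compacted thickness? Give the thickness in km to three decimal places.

Porosity at 5 km: φ = 0.7·exp(−0.65×5) = 0.0271
Solid-volume conservation: h(1−φ) = h₀(1−φ₀) ⇒ h = h₀·(1−φ₀)/(1−φ)
h = 0.123 × (1 − 0.7)/(1 − 0.0271) = 0.123 × 0.3084 = 0.0379 km

0.038 km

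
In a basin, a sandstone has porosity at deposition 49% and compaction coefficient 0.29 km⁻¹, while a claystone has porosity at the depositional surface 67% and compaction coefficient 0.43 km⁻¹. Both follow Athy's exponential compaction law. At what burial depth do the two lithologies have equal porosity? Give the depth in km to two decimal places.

2.23 km

Set n₀ₐ e^(−βₐz) = n₀ᵦ e^(−βᵦz) ⇒ ln(n₀ₐ/n₀ᵦ) = (βₐ − βᵦ)·z
z = ln(0.49/0.67) / (0.29 − 0.43) = -0.3129 / -0.14 = 2.235 km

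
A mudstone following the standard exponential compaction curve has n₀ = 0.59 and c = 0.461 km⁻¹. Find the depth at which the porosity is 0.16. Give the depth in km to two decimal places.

Invert Athy's law: d = ln(n₀/n) / c
d = ln(0.59/0.16) / 0.461 = ln(3.687) / 0.461 = 1.3049 / 0.461 = 2.831 km

2.83 km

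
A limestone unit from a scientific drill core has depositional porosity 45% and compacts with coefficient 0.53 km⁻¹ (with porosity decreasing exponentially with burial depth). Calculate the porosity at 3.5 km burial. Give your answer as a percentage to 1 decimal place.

phi = phi₀·exp(−c·Z) = 0.45 × exp(−0.53 × 3.5) = 0.45 × exp(−1.855)
  = 0.45 × 0.1565 = 0.0704

7.0%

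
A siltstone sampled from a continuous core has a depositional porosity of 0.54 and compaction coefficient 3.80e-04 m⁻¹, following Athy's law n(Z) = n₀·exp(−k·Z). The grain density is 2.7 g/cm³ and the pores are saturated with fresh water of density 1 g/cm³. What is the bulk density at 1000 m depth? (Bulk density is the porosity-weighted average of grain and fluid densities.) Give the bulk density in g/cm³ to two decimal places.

2.07 g/cm³

Working in km (1 km = 1000 m; k in km⁻¹ = k in m⁻¹ × 1000):
Porosity at depth: n = 0.54·exp(−0.38×1) = 0.54×0.6839 = 0.3693
Bulk density: ρ_b = (1−n)ρ_g + n·ρ_f = 0.6307×2.7 + 0.3693×1
       = 1.703 + 0.369 = 2.072 g/cm³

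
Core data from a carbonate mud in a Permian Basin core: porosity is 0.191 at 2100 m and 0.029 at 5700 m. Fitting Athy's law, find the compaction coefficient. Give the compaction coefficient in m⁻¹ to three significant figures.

Working in km (1 km = 1000 m; k in km⁻¹ = k in m⁻¹ × 1000):
Athy: n(Z) = n₀ e^(−kZ) ⇒ n₁/n₂ = e^{k(Z₂−Z₁)} ⇒ k = ln(n₁/n₂)/(Z₂−Z₁)
k = ln(0.191/0.029) / (5.7 − 2.1) = ln(6.586) / 3.6 = 1.8850 / 3.6 = 0.5236 km⁻¹

0.000524 m⁻¹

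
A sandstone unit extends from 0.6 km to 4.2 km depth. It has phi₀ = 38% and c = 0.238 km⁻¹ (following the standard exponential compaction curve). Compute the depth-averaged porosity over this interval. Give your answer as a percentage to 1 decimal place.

22.1%

⟨phi⟩ = (1/(d₂−d₁)) ∫ phi₀ e^(−cd) dd = phi₀·(e^(−c·d₁) − e^(−c·d₂)) / (c·(d₂−d₁))
e^(−0.238×0.6) = 0.8669; e^(−0.238×4.2) = 0.3680
⟨phi⟩ = 0.38 × (0.8669 − 0.3680) / (0.238 × 3.6) = 0.38 × 0.5823 = 0.2213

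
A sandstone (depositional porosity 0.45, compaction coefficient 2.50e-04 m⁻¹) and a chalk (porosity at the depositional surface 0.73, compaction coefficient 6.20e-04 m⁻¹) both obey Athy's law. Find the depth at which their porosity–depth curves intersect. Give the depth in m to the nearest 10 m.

Working in km (1 km = 1000 m; c in km⁻¹ = c in m⁻¹ × 1000):
Set φ₀ₐ e^(−cₐZ) = φ₀ᵦ e^(−cᵦZ) ⇒ ln(φ₀ₐ/φ₀ᵦ) = (cₐ − cᵦ)·Z
Z = ln(0.45/0.73) / (0.25 − 0.62) = -0.4838 / -0.37 = 1.308 km

1310 m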